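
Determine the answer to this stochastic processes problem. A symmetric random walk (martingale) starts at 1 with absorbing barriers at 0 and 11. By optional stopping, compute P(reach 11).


By optional stopping theorem: E(M at tau) = M(0) = 1
P(hit 11)*11 + P(hit 0)*0 = 1
P(hit 11) = (1 - 0)/(11 - 0) = 1/11 = 0.0909

0.0909


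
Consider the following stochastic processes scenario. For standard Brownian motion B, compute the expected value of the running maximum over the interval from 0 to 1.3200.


E(max B(s)) = sqrt(2t/pi)
= sqrt(2*1.3200/pi)
= sqrt(0.8403)
= 0.9167

0.9167


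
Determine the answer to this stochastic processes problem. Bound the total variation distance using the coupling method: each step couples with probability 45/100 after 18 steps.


TV distance bound <= (1-delta)^n
= (1 - 0.4500)^18
= 0.5500^18
= 2.1209e-05

2.1209e-05


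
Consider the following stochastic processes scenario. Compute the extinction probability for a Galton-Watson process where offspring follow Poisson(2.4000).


Since mu = 2.4000 > 1, extinction prob q < 1.
Solve s = exp(mu*(s-1)) iteratively.
q = 0.1214

0.1214


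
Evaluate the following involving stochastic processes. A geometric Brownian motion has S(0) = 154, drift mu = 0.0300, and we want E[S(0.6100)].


E[S(t)] = S(0) * exp(mu * t)
= 154 * exp(0.0300 * 0.6100)
= 154 * 1.0185
= 156.8441

156.8441


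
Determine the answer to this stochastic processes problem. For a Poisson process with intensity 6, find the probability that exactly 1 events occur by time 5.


P(N(t)=k) = (lambda*t)^k * exp(-lambda*t) / k!
lambda*t = 30
= 30^1 * exp(-30) / 1!
= 30 * 9.3576e-14 / 1
= 2.8073e-12

2.8073e-12


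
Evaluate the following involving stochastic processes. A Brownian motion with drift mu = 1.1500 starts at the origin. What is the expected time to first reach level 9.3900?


Expected first passage time = a/mu
= 9.3900/1.1500
= 8.1652

8.1652


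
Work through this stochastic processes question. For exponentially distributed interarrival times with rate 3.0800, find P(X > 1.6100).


P(X > t) = exp(-lambda * t)
= exp(-3.0800 * 1.6100)
= exp(-4.9588) = 0.0070

0.0070


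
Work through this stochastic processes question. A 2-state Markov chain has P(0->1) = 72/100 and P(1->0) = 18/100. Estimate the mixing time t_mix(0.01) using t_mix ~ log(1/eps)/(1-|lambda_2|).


lambda_2 = |1 - p01 - p10| = |1 - 0.7200 - 0.1800| = 0.1000
t_mix ~ log(1/eps)/(1 - |lambda_2|)
= log(100)/(1 - 0.1000) = 4.6052/0.9000
= 5.1169

5.1169


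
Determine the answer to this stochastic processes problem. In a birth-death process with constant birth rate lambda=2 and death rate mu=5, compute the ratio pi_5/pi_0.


For birth-death process, pi_n/pi_0 = (lambda/mu)^n
= (2/5)^5
= 0.0102

0.0102


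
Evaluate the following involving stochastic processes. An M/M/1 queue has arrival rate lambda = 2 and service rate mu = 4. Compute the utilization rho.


rho = lambda/mu
= 2/4
= 0.5000

0.5000


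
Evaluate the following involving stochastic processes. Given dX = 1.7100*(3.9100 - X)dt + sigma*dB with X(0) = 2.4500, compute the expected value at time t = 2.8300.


E[X(t)] = mu + (X(0) - mu)*exp(-theta*t)
= 3.9100 + (2.4500 - 3.9100)*exp(-1.7100*2.8300)
= 3.9100 + -1.4600 * 0.0079
= 3.8984

3.8984


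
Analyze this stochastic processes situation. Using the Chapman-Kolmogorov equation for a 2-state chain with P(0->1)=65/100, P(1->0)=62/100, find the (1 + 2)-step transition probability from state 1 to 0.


P^3 = P^1 * P^2
Computing via matrix multiplication of the transition matrix.
Entry (1,0) of P^3 = 0.4978

0.4978


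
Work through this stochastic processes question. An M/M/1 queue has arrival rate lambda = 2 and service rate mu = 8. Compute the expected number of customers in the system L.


rho = 2/8 = 0.2500
L = rho/(1-rho)
= 0.2500/0.7500
= 0.3333

0.3333


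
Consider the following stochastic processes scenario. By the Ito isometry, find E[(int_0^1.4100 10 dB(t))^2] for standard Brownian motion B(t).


By Ito isometry: E[(int f dB)^2] = int f^2 dt
= 10^2 * 1.4100
= 100 * 1.4100 = 141.0000

141.0000


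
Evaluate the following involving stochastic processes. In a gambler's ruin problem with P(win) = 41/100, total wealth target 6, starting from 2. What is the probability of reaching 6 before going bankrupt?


Gambler's ruin formula:
r = q/p = 0.5900/0.4100 = 1.4390
P(win) = (1 - r^i)/(1 - r^N)
= (1 - 1.4390^2)/(1 - 1.4390^6)
= 0.1359

0.1359


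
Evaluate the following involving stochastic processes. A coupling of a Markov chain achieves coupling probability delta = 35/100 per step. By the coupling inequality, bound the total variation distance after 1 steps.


TV distance bound <= (1-delta)^n
= (1 - 0.3500)^1
= 0.6500^1
= 0.6500

0.6500


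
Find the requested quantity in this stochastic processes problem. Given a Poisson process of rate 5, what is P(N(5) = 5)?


P(N(t)=k) = (lambda*t)^k * exp(-lambda*t) / k!
lambda*t = 25
= 25^5 * exp(-25) / 5!
= 9765625 * 1.3888e-11 / 120
= 1.1302e-06

1.1302e-06


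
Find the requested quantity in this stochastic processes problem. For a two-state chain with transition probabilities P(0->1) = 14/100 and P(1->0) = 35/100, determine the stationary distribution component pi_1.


Stationary distribution: pi_0 = p10/(p01+p10), pi_1 = p01/(p01+p10)
p01 = 0.1400, p10 = 0.3500
pi_1 = 0.2857

0.2857


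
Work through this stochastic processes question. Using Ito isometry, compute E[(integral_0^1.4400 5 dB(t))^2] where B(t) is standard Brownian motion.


By Ito isometry: E[(int f dB)^2] = int f^2 dt
= 5^2 * 1.4400
= 25 * 1.4400 = 36.0000

36.0000


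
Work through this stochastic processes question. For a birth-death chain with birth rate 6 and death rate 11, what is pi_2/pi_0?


For birth-death process, pi_n/pi_0 = (lambda/mu)^n
= (6/11)^2
= 0.2975

0.2975


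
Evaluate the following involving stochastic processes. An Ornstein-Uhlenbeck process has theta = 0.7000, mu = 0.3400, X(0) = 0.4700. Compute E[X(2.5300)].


E[X(t)] = mu + (X(0) - mu)*exp(-theta*t)
= 0.3400 + (0.4700 - 0.3400)*exp(-0.7000*2.5300)
= 0.3400 + 0.1300 * 0.1702
= 0.3621

0.3621


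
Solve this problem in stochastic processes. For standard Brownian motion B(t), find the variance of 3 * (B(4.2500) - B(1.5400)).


Var(alpha*(B(t)-B(s))) = alpha^2 * (t-s)
= 3^2 * (4.2500 - 1.5400)
= 9 * 2.7100
= 24.3900

24.3900


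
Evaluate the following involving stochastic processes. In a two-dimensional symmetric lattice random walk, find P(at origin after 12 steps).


P = C(12,6)^2 / 4^12
= 924^2 / 16777216
= 853776 / 16777216
= 0.0509

0.0509


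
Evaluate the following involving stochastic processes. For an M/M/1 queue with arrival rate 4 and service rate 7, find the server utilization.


rho = lambda/mu
= 4/7
= 0.5714

0.5714


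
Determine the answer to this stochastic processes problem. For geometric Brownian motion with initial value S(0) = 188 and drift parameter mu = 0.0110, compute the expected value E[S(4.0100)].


E[S(t)] = S(0) * exp(mu * t)
= 188 * exp(0.0110 * 4.0100)
= 188 * 1.0451
= 196.4783

196.4783


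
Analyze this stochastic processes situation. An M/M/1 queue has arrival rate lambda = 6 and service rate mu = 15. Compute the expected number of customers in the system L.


rho = 6/15 = 0.4000
L = rho/(1-rho)
= 0.4000/0.6000
= 0.6667

0.6667


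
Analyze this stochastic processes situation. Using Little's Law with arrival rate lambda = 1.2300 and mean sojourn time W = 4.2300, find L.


Little's Law: L = lambda * W
= 1.2300 * 4.2300
= 5.2029

5.2029


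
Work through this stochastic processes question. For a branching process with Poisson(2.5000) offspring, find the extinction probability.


Since mu = 2.5000 > 1, extinction prob q < 1.
Solve s = exp(mu*(s-1)) iteratively.
q = 0.1074

0.1074


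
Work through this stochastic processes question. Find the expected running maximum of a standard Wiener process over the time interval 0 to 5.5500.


E(max B(s)) = sqrt(2t/pi)
= sqrt(2*5.5500/pi)
= sqrt(3.5332)
= 1.8797

1.8797


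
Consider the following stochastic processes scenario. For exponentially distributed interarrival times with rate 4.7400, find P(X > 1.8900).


P(X > t) = exp(-lambda * t)
= exp(-4.7400 * 1.8900)
= exp(-8.9586) = 1.2863e-04

1.2863e-04


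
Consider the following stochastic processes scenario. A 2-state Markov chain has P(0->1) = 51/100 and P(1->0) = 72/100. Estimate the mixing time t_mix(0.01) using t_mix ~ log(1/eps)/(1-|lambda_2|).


lambda_2 = |1 - p01 - p10| = |1 - 0.5100 - 0.7200| = 0.2300
t_mix ~ log(1/eps)/(1 - |lambda_2|)
= log(100)/(1 - 0.2300) = 4.6052/0.7700
= 5.9807

5.9807


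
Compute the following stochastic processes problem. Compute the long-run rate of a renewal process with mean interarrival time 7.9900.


Long-run renewal rate = 1/E(X)
= 1/7.9900
= 0.1252

0.1252


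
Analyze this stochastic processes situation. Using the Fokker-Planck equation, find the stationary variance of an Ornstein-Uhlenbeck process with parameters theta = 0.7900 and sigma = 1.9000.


Stationary variance = sigma^2 / (2*theta)
= 1.9000^2 / (2*0.7900)
= 3.6100 / 1.5800
= 2.2848

2.2848


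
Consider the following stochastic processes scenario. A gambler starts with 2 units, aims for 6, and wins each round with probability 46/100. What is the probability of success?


Gambler's ruin formula:
r = q/p = 0.5400/0.4600 = 1.1739
P(win) = (1 - r^i)/(1 - r^N)
= (1 - 1.1739^2)/(1 - 1.1739^6)
= 0.2338

0.2338


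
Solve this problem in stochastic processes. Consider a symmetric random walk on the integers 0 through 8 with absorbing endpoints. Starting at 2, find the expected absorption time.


For symmetric RW on 0,...,N with absorbing barriers, E(i) = i*(N-i)
E(2) = 2 * 6 = 12

12


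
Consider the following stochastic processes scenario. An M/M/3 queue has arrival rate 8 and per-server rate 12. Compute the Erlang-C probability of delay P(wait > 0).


a = lambda/mu = 0.6667
rho = a/c = 0.2222
Erlang-C formula applied:
C(c,a) = 0.0325

0.0325


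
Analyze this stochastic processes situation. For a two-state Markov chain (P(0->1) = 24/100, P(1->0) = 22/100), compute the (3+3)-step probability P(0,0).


P^6 = P^3 * P^3
Computing via matrix multiplication of the transition matrix.
Entry (0,0) of P^6 = 0.4912

0.4912


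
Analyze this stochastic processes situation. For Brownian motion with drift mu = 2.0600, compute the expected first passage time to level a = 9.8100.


Expected first passage time = a/mu
= 9.8100/2.0600
= 4.7621

4.7621


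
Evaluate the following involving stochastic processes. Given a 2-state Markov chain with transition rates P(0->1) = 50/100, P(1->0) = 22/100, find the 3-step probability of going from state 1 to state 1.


Computing P^3 by matrix multiplication.
P = [[0.5000, 0.5000], [0.2200, 0.7800]]
After raising P to the power 3:
P^3(1,1) = 0.7012

0.7012


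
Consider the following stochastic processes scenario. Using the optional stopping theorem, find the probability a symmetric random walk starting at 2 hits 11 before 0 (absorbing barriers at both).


By optional stopping theorem: E(M at tau) = M(0) = 2
P(hit 11)*11 + P(hit 0)*0 = 2
P(hit 11) = (2 - 0)/(11 - 0) = 2/11 = 0.1818

0.1818


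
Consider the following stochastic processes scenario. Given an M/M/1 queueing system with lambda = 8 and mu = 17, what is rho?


rho = lambda/mu
= 8/17
= 0.4706

0.4706


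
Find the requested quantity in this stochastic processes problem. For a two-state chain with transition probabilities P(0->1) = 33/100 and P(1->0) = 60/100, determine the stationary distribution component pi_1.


Stationary distribution: pi_0 = p10/(p01+p10), pi_1 = p01/(p01+p10)
p01 = 0.3300, p10 = 0.6000
pi_1 = 0.3548

0.3548


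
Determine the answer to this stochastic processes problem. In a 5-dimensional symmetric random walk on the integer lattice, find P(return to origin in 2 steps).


P(return in 2 steps) = P(reverse first step) = 1/(2d)
= 1/10
= 0.1000

0.1000


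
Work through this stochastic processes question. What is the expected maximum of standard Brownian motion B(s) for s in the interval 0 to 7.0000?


E(max B(s)) = sqrt(2t/pi)
= sqrt(2*7.0000/pi)
= sqrt(4.4563)
= 2.1110

2.1110


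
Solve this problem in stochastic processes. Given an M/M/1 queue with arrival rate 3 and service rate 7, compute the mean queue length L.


rho = 3/7 = 0.4286
L = rho/(1-rho)
= 0.4286/0.5714
= 0.7500

0.7500


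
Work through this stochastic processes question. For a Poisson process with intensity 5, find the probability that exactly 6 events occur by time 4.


P(N(t)=k) = (lambda*t)^k * exp(-lambda*t) / k!
lambda*t = 20
= 20^6 * exp(-20) / 6!
= 64000000 * 2.0612e-09 / 720
= 1.8321e-04

1.8321e-04


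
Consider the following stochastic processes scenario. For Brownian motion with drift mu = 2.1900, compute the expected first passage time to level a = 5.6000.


Expected first passage time = a/mu
= 5.6000/2.1900
= 2.5571

2.5571


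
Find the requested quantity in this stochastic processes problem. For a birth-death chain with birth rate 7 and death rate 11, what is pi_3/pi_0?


For birth-death process, pi_n/pi_0 = (lambda/mu)^n
= (7/11)^3
= 0.2577

0.2577


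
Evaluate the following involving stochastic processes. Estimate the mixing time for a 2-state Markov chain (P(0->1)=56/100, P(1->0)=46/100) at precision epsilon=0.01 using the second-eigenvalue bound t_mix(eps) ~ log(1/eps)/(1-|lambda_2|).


lambda_2 = |1 - p01 - p10| = |1 - 0.5600 - 0.4600| = 0.0200
t_mix ~ log(1/eps)/(1 - |lambda_2|)
= log(100)/(1 - 0.0200) = 4.6052/0.9800
= 4.6992

4.6992


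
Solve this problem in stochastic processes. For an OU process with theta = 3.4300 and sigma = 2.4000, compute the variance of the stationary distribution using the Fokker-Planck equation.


Stationary variance = sigma^2 / (2*theta)
= 2.4000^2 / (2*3.4300)
= 5.7600 / 6.8600
= 0.8397

0.8397


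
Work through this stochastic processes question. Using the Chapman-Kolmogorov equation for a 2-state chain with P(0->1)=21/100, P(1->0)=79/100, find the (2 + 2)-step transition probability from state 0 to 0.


P^4 = P^2 * P^2
Computing via matrix multiplication of the transition matrix.
Entry (0,0) of P^4 = 0.7900

0.7900


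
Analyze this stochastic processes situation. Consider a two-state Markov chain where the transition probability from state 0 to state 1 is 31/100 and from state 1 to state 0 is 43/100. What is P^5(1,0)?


Computing P^5 by matrix multiplication.
P = [[0.6900, 0.3100], [0.4300, 0.5700]]
After raising P to the power 5:
P^5(1,0) = 0.5804

0.5804


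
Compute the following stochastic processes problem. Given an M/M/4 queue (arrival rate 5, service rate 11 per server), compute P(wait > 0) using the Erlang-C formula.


a = lambda/mu = 0.4545
rho = a/c = 0.1136
Erlang-C formula applied:
C(c,a) = 0.0013

0.0013


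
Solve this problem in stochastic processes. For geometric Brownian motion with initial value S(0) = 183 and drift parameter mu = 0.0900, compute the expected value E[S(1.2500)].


E[S(t)] = S(0) * exp(mu * t)
= 183 * exp(0.0900 * 1.2500)
= 183 * 1.1191
= 204.7902

204.7902


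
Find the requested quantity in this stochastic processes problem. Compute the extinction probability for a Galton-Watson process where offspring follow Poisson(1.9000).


Since mu = 1.9000 > 1, extinction prob q < 1.
Solve s = exp(mu*(s-1)) iteratively.
q = 0.2328

0.2328


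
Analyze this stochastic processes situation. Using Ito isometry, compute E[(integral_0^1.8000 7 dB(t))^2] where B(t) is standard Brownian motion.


By Ito isometry: E[(int f dB)^2] = int f^2 dt
= 7^2 * 1.8000
= 49 * 1.8000 = 88.2000

88.2000


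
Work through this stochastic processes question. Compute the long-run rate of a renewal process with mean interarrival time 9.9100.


Long-run renewal rate = 1/E(X)
= 1/9.9100
= 0.1009

0.1009


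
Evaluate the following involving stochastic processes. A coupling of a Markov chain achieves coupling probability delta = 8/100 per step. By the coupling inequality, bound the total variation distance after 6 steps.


TV distance bound <= (1-delta)^n
= (1 - 0.0800)^6
= 0.9200^6
= 0.6064

0.6064


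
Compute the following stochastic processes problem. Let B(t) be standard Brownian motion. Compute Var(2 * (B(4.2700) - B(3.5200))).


Var(alpha*(B(t)-B(s))) = alpha^2 * (t-s)
= 2^2 * (4.2700 - 3.5200)
= 4 * 0.7500
= 3.0000

3.0000


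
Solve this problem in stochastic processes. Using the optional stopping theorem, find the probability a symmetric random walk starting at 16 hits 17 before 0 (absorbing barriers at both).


By optional stopping theorem: E(M at tau) = M(0) = 16
P(hit 17)*17 + P(hit 0)*0 = 16
P(hit 17) = (16 - 0)/(17 - 0) = 16/17 = 0.9412

0.9412


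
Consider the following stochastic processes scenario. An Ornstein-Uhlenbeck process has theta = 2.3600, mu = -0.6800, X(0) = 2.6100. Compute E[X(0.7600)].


E[X(t)] = mu + (X(0) - mu)*exp(-theta*t)
= -0.6800 + (2.6100 - -0.6800)*exp(-2.3600*0.7600)
= -0.6800 + 3.2900 * 0.1664
= -0.1327

-0.1327


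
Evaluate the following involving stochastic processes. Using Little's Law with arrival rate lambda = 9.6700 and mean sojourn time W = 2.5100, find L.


Little's Law: L = lambda * W
= 9.6700 * 2.5100
= 24.2717

24.2717


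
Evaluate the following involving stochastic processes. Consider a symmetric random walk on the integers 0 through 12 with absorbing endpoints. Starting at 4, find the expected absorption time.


For symmetric RW on 0,...,N with absorbing barriers, E(i) = i*(N-i)
E(4) = 4 * 8 = 32

32


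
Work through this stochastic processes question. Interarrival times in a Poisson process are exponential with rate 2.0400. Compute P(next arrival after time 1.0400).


P(X > t) = exp(-lambda * t)
= exp(-2.0400 * 1.0400)
= exp(-2.1216) = 0.1198

0.1198


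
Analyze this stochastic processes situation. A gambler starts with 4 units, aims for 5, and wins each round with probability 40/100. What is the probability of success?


Gambler's ruin formula:
r = q/p = 0.6000/0.4000 = 1.5000
P(win) = (1 - r^i)/(1 - r^N)
= (1 - 1.5000^4)/(1 - 1.5000^5)
= 0.6161

0.6161


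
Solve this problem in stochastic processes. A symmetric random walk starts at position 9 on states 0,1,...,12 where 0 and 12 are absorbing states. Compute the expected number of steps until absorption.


For symmetric RW on 0,...,N with absorbing barriers, E(i) = i*(N-i)
E(9) = 9 * 3 = 27

27


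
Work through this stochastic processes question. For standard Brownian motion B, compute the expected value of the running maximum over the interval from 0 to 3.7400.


E(max B(s)) = sqrt(2t/pi)
= sqrt(2*3.7400/pi)
= sqrt(2.3810)
= 1.5430

1.5430


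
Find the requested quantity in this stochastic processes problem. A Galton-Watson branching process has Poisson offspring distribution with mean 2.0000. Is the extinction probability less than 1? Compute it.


Since mu = 2.0000 > 1, extinction prob q < 1.
Solve s = exp(mu*(s-1)) iteratively.
q = 0.2032

0.2032


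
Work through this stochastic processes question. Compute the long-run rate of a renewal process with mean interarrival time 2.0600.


Long-run renewal rate = 1/E(X)
= 1/2.0600
= 0.4854

0.4854


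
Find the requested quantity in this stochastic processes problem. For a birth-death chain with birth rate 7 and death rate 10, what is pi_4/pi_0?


For birth-death process, pi_n/pi_0 = (lambda/mu)^n
= (7/10)^4
= 0.2401

0.2401


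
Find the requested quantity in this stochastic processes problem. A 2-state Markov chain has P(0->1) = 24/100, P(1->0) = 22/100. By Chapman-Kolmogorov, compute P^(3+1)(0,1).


P^4 = P^3 * P^1
Computing via matrix multiplication of the transition matrix.
Entry (0,1) of P^4 = 0.4774

0.4774


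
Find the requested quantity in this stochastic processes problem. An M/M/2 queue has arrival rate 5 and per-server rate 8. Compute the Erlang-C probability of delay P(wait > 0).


a = lambda/mu = 0.6250
rho = a/c = 0.3125
Erlang-C formula applied:
C(c,a) = 0.1488

0.1488


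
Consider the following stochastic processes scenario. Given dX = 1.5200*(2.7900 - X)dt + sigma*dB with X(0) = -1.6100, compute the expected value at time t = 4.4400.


E[X(t)] = mu + (X(0) - mu)*exp(-theta*t)
= 2.7900 + (-1.6100 - 2.7900)*exp(-1.5200*4.4400)
= 2.7900 + -4.4000 * 0.0012
= 2.7848

2.7848


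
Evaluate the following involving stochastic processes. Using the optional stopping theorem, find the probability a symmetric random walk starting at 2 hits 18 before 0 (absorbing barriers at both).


By optional stopping theorem: E(M at tau) = M(0) = 2
P(hit 18)*18 + P(hit 0)*0 = 2
P(hit 18) = (2 - 0)/(18 - 0) = 1/9 = 0.1111

0.1111


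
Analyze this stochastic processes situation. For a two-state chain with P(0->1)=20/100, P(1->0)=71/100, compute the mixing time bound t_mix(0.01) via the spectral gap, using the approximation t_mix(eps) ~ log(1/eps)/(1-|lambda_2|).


lambda_2 = |1 - p01 - p10| = |1 - 0.2000 - 0.7100| = 0.0900
t_mix ~ log(1/eps)/(1 - |lambda_2|)
= log(100)/(1 - 0.0900) = 4.6052/0.9100
= 5.0606

5.0606


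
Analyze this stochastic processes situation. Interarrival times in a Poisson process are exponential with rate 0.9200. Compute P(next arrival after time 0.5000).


P(X > t) = exp(-lambda * t)
= exp(-0.9200 * 0.5000)
= exp(-0.4600) = 0.6313

0.6313


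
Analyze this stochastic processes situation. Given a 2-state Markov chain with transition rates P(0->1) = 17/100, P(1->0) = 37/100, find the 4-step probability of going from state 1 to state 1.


Computing P^4 by matrix multiplication.
P = [[0.8300, 0.1700], [0.3700, 0.6300]]
After raising P to the power 4:
P^4(1,1) = 0.3455

0.3455


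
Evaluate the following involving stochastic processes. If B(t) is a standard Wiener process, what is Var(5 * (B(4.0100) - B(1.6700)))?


Var(alpha*(B(t)-B(s))) = alpha^2 * (t-s)
= 5^2 * (4.0100 - 1.6700)
= 25 * 2.3400
= 58.5000

58.5000


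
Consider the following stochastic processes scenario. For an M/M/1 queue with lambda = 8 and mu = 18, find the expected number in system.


rho = 8/18 = 0.4444
L = rho/(1-rho)
= 0.4444/0.5556
= 0.8000

0.8000


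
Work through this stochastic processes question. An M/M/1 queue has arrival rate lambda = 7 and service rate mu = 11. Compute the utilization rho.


rho = lambda/mu
= 7/11
= 0.6364

0.6364


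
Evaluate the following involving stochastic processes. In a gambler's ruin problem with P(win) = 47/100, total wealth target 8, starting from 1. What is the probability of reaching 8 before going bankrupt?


Gambler's ruin formula:
r = q/p = 0.5300/0.4700 = 1.1277
P(win) = (1 - r^i)/(1 - r^N)
= (1 - 1.1277^1)/(1 - 1.1277^8)
= 0.0791

0.0791


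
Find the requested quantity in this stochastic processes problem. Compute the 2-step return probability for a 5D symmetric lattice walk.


P(return in 2 steps) = P(reverse first step) = 1/(2d)
= 1/10
= 0.1000

0.1000


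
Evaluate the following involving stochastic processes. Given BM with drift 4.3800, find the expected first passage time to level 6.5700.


Expected first passage time = a/mu
= 6.5700/4.3800
= 1.5000

1.5000


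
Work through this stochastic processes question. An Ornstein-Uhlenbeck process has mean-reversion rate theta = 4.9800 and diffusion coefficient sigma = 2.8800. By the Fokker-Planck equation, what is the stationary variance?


Stationary variance = sigma^2 / (2*theta)
= 2.8800^2 / (2*4.9800)
= 8.2944 / 9.9600
= 0.8328

0.8328


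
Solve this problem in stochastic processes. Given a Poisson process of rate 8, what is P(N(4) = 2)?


P(N(t)=k) = (lambda*t)^k * exp(-lambda*t) / k!
lambda*t = 32
= 32^2 * exp(-32) / 2!
= 1024 * 1.2664e-14 / 2
= 6.4841e-12

6.4841e-12


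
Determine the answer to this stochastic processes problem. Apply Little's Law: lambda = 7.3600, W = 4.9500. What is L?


Little's Law: L = lambda * W
= 7.3600 * 4.9500
= 36.4320

36.4320


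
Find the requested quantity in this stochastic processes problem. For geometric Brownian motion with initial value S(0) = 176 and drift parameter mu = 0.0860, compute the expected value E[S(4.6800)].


E[S(t)] = S(0) * exp(mu * t)
= 176 * exp(0.0860 * 4.6800)
= 176 * 1.4955
= 263.2131

263.2131


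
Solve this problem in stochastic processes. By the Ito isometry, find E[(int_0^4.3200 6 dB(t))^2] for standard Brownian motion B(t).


By Ito isometry: E[(int f dB)^2] = int f^2 dt
= 6^2 * 4.3200
= 36 * 4.3200 = 155.5200

155.5200


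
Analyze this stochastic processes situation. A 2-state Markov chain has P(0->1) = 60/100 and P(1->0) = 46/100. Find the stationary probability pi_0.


Stationary distribution: pi_0 = p10/(p01+p10), pi_1 = p01/(p01+p10)
p01 = 0.6000, p10 = 0.4600
pi_0 = 0.4340

0.4340


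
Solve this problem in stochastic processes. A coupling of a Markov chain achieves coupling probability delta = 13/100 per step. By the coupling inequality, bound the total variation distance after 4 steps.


TV distance bound <= (1-delta)^n
= (1 - 0.1300)^4
= 0.8700^4
= 0.5729

0.5729


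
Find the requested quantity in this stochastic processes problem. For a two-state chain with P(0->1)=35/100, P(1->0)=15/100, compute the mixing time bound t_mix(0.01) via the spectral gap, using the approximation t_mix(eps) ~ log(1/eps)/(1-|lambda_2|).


lambda_2 = |1 - p01 - p10| = |1 - 0.3500 - 0.1500| = 0.5000
t_mix ~ log(1/eps)/(1 - |lambda_2|)
= log(100)/(1 - 0.5000) = 4.6052/0.5000
= 9.2103

9.2103


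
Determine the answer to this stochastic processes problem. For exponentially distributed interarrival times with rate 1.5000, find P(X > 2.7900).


P(X > t) = exp(-lambda * t)
= exp(-1.5000 * 2.7900)
= exp(-4.1850) = 0.0152

0.0152


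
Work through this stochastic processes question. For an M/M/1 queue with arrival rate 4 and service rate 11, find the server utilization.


rho = lambda/mu
= 4/11
= 0.3636

0.3636


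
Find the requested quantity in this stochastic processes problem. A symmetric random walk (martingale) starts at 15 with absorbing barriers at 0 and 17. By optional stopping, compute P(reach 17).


By optional stopping theorem: E(M at tau) = M(0) = 15
P(hit 17)*17 + P(hit 0)*0 = 15
P(hit 17) = (15 - 0)/(17 - 0) = 15/17 = 0.8824

0.8824


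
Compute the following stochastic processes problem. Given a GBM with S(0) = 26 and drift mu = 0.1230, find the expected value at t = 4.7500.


E[S(t)] = S(0) * exp(mu * t)
= 26 * exp(0.1230 * 4.7500)
= 26 * 1.7936
= 46.6348

46.6348


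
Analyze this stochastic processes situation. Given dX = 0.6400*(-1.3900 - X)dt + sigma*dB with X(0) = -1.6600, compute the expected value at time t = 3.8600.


E[X(t)] = mu + (X(0) - mu)*exp(-theta*t)
= -1.3900 + (-1.6600 - -1.3900)*exp(-0.6400*3.8600)
= -1.3900 + -0.2700 * 0.0846
= -1.4128

-1.4128


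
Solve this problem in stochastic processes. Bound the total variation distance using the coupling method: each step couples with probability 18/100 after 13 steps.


TV distance bound <= (1-delta)^n
= (1 - 0.1800)^13
= 0.8200^13
= 0.0758

0.0758


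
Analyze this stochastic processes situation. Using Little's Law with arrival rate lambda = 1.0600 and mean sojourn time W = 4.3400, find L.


Little's Law: L = lambda * W
= 1.0600 * 4.3400
= 4.6004

4.6004


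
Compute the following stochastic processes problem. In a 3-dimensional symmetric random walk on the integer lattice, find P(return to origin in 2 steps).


P(return in 2 steps) = P(reverse first step) = 1/(2d)
= 1/6
= 0.1667

0.1667


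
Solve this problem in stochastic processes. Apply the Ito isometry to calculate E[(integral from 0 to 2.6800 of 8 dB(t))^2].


By Ito isometry: E[(int f dB)^2] = int f^2 dt
= 8^2 * 2.6800
= 64 * 2.6800 = 171.5200

171.5200


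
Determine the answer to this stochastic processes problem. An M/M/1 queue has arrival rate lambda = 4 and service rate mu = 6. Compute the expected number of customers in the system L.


rho = 4/6 = 0.6667
L = rho/(1-rho)
= 0.6667/0.3333
= 2.0000

2.0000


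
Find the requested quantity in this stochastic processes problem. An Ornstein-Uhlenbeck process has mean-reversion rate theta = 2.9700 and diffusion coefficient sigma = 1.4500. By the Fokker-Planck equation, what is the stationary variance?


Stationary variance = sigma^2 / (2*theta)
= 1.4500^2 / (2*2.9700)
= 2.1025 / 5.9400
= 0.3540

0.3540


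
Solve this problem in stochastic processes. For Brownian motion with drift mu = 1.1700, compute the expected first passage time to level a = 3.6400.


Expected first passage time = a/mu
= 3.6400/1.1700
= 3.1111

3.1111


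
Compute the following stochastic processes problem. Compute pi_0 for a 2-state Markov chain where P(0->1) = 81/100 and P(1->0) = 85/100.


Stationary distribution: pi_0 = p10/(p01+p10), pi_1 = p01/(p01+p10)
p01 = 0.8100, p10 = 0.8500
pi_0 = 0.5120

0.5120


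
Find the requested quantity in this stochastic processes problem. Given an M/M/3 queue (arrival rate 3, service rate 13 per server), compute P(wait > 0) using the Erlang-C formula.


a = lambda/mu = 0.2308
rho = a/c = 0.0769
Erlang-C formula applied:
C(c,a) = 0.0018

0.0018


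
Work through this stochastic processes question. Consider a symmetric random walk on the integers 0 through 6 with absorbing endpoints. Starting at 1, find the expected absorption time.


For symmetric RW on 0,...,N with absorbing barriers, E(i) = i*(N-i)
E(1) = 1 * 5 = 5

5


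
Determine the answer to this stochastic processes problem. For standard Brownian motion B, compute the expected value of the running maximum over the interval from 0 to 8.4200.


E(max B(s)) = sqrt(2t/pi)
= sqrt(2*8.4200/pi)
= sqrt(5.3603)
= 2.3152

2.3152


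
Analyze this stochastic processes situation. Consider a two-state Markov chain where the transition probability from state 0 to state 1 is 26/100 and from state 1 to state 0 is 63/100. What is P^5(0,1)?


Computing P^5 by matrix multiplication.
P = [[0.7400, 0.2600], [0.6300, 0.3700]]
After raising P to the power 5:
P^5(0,1) = 0.2921

0.2921


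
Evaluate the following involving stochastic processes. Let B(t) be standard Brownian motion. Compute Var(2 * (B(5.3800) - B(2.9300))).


Var(alpha*(B(t)-B(s))) = alpha^2 * (t-s)
= 2^2 * (5.3800 - 2.9300)
= 4 * 2.4500
= 9.8000

9.8000


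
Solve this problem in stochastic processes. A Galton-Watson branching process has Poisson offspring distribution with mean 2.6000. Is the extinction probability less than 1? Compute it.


Since mu = 2.6000 > 1, extinction prob q < 1.
Solve s = exp(mu*(s-1)) iteratively.
q = 0.0951

0.0951


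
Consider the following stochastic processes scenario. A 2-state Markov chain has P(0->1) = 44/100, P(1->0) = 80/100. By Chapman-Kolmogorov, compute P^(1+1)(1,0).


P^2 = P^1 * P^1
Computing via matrix multiplication of the transition matrix.
Entry (1,0) of P^2 = 0.6080

0.6080


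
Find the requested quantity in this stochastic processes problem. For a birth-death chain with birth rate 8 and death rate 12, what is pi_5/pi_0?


For birth-death process, pi_n/pi_0 = (lambda/mu)^n
= (8/12)^5
= 0.1317

0.1317


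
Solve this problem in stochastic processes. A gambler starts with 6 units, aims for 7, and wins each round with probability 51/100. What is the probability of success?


Gambler's ruin formula:
r = q/p = 0.4900/0.5100 = 0.9608
P(win) = (1 - r^i)/(1 - r^N)
= (1 - 0.9608^6)/(1 - 0.9608^7)
= 0.8737

0.8737


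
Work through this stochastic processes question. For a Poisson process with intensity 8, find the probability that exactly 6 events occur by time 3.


P(N(t)=k) = (lambda*t)^k * exp(-lambda*t) / k!
lambda*t = 24
= 24^6 * exp(-24) / 6!
= 191102976 * 3.7751e-11 / 720
= 1.0020e-05

1.0020e-05


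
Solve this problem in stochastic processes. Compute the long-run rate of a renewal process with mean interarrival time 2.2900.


Long-run renewal rate = 1/E(X)
= 1/2.2900
= 0.4367

0.4367


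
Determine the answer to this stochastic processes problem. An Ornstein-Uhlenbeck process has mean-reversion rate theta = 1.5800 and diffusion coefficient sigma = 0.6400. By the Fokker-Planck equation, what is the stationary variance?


Stationary variance = sigma^2 / (2*theta)
= 0.6400^2 / (2*1.5800)
= 0.4096 / 3.1600
= 0.1296

0.1296


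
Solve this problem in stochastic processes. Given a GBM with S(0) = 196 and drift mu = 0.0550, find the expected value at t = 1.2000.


E[S(t)] = S(0) * exp(mu * t)
= 196 * exp(0.0550 * 1.2000)
= 196 * 1.0682
= 209.3724

209.3724


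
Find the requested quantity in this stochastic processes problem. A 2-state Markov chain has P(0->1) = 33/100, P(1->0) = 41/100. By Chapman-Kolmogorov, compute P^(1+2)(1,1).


P^3 = P^1 * P^2
Computing via matrix multiplication of the transition matrix.
Entry (1,1) of P^3 = 0.4557

0.4557


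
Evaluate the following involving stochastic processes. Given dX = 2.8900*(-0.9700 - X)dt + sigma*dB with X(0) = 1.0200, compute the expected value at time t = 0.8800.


E[X(t)] = mu + (X(0) - mu)*exp(-theta*t)
= -0.9700 + (1.0200 - -0.9700)*exp(-2.8900*0.8800)
= -0.9700 + 1.9900 * 0.0786
= -0.8136

-0.8136


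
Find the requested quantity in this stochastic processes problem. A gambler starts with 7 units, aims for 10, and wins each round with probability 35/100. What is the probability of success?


Gambler's ruin formula:
r = q/p = 0.6500/0.3500 = 1.8571
P(win) = (1 - r^i)/(1 - r^N)
= (1 - 1.8571^7)/(1 - 1.8571^10)
= 0.1544

0.1544


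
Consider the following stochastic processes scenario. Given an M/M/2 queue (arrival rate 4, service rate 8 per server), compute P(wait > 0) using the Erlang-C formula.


a = lambda/mu = 0.5000
rho = a/c = 0.2500
Erlang-C formula applied:
C(c,a) = 0.1000

0.1000


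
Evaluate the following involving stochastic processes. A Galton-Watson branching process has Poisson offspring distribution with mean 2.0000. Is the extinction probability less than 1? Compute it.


Since mu = 2.0000 > 1, extinction prob q < 1.
Solve s = exp(mu*(s-1)) iteratively.
q = 0.2032

0.2032


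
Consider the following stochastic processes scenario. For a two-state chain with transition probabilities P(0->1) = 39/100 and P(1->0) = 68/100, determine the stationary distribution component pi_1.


Stationary distribution: pi_0 = p10/(p01+p10), pi_1 = p01/(p01+p10)
p01 = 0.3900, p10 = 0.6800
pi_1 = 0.3645

0.3645


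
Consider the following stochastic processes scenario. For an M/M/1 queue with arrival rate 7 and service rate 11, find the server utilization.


rho = lambda/mu
= 7/11
= 0.6364

0.6364


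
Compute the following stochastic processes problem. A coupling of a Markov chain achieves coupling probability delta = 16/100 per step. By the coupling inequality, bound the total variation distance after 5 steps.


TV distance bound <= (1-delta)^n
= (1 - 0.1600)^5
= 0.8400^5
= 0.4182

0.4182


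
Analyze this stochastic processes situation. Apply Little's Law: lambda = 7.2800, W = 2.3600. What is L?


Little's Law: L = lambda * W
= 7.2800 * 2.3600
= 17.1808

17.1808


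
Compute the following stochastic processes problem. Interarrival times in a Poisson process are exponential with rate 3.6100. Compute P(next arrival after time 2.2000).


P(X > t) = exp(-lambda * t)
= exp(-3.6100 * 2.2000)
= exp(-7.9420) = 3.5549e-04

3.5549e-04


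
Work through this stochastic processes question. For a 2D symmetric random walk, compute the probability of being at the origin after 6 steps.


P = C(6,3)^2 / 4^6
= 20^2 / 4096
= 400 / 4096
= 0.0977

0.0977


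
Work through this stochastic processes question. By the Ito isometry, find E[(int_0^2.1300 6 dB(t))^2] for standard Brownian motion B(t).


By Ito isometry: E[(int f dB)^2] = int f^2 dt
= 6^2 * 2.1300
= 36 * 2.1300 = 76.6800

76.6800


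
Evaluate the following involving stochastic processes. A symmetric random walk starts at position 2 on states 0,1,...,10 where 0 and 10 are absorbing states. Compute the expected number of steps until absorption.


For symmetric RW on 0,...,N with absorbing barriers, E(i) = i*(N-i)
E(2) = 2 * 8 = 16

16


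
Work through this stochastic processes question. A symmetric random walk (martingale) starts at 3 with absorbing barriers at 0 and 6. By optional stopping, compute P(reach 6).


By optional stopping theorem: E(M at tau) = M(0) = 3
P(hit 6)*6 + P(hit 0)*0 = 3
P(hit 6) = (3 - 0)/(6 - 0) = 1/2 = 0.5000

0.5000


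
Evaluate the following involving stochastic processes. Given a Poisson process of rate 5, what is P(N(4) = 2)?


P(N(t)=k) = (lambda*t)^k * exp(-lambda*t) / k!
lambda*t = 20
= 20^2 * exp(-20) / 2!
= 400 * 2.0612e-09 / 2
= 4.1223e-07

4.1223e-07


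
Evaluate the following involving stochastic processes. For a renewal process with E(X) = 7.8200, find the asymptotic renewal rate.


Long-run renewal rate = 1/E(X)
= 1/7.8200
= 0.1279

0.1279


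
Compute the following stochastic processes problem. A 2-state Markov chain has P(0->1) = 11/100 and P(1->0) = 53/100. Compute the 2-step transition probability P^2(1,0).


Computing P^2 by matrix multiplication.
P = [[0.8900, 0.1100], [0.5300, 0.4700]]
After raising P to the power 2:
P^2(1,0) = 0.7208

0.7208


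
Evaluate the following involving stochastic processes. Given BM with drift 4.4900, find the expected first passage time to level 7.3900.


Expected first passage time = a/mu
= 7.3900/4.4900
= 1.6459

1.6459


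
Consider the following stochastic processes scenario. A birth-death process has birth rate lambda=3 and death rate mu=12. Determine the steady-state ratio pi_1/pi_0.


For birth-death process, pi_n/pi_0 = (lambda/mu)^n
= (3/12)^1
= 0.2500

0.2500


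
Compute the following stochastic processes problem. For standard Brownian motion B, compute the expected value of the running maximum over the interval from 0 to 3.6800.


E(max B(s)) = sqrt(2t/pi)
= sqrt(2*3.6800/pi)
= sqrt(2.3428)
= 1.5306

1.5306


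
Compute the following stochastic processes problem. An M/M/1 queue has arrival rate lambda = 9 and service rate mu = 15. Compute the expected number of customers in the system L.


rho = 9/15 = 0.6000
L = rho/(1-rho)
= 0.6000/0.4000
= 1.5000

1.5000


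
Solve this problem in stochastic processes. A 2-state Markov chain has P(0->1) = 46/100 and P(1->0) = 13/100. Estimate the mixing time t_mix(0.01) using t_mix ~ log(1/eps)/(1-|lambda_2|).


lambda_2 = |1 - p01 - p10| = |1 - 0.4600 - 0.1300| = 0.4100
t_mix ~ log(1/eps)/(1 - |lambda_2|)
= log(100)/(1 - 0.4100) = 4.6052/0.5900
= 7.8054

7.8054


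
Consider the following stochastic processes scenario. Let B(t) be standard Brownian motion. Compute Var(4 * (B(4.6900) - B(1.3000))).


Var(alpha*(B(t)-B(s))) = alpha^2 * (t-s)
= 4^2 * (4.6900 - 1.3000)
= 16 * 3.3900
= 54.2400

54.2400


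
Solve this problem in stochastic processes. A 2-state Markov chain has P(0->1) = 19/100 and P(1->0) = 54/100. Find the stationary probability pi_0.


Stationary distribution: pi_0 = p10/(p01+p10), pi_1 = p01/(p01+p10)
p01 = 0.1900, p10 = 0.5400
pi_0 = 0.7397

0.7397


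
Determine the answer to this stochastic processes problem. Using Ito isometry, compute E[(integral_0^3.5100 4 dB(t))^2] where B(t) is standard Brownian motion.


By Ito isometry: E[(int f dB)^2] = int f^2 dt
= 4^2 * 3.5100
= 16 * 3.5100 = 56.1600

56.1600


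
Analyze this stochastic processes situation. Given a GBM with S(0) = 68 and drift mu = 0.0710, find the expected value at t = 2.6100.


E[S(t)] = S(0) * exp(mu * t)
= 68 * exp(0.0710 * 2.6100)
= 68 * 1.2036
= 81.8442

81.8442


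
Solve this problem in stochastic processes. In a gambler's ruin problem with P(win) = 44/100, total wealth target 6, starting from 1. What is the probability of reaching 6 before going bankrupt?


Gambler's ruin formula:
r = q/p = 0.5600/0.4400 = 1.2727
P(win) = (1 - r^i)/(1 - r^N)
= (1 - 1.2727^1)/(1 - 1.2727^6)
= 0.0839

0.0839
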